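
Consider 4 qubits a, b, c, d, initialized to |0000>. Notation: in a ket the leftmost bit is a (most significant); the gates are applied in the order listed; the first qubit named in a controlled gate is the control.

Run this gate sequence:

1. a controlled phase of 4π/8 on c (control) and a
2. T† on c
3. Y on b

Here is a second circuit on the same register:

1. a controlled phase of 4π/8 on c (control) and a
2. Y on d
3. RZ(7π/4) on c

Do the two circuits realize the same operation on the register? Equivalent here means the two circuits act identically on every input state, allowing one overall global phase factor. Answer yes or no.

No: there is an input state on which the two circuits produce genuinely different outputs (not merely differing by a phase).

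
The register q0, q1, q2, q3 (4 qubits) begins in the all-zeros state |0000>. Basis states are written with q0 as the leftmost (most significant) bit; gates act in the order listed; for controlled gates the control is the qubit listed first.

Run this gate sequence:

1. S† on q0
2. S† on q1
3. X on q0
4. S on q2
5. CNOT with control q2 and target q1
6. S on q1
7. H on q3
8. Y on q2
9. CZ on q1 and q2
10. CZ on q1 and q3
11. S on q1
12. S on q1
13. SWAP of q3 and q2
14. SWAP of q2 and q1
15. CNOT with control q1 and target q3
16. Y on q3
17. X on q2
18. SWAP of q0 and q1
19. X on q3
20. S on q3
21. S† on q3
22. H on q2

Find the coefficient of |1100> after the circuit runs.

The amplitude on |1100> is -1/2.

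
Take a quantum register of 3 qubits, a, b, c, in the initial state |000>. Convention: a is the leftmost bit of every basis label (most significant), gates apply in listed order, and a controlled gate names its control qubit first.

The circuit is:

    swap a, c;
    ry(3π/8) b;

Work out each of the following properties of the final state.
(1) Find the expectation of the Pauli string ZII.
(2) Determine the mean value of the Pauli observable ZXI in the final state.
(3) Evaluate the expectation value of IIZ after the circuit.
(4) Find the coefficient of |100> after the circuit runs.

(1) In the final state, ZII has expectation 1.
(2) The observable ZXI averages to sqrt(sqrt(2) + 2)/2.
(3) In the final state, IIZ has expectation 1.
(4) |100> carries amplitude 0 in the final state.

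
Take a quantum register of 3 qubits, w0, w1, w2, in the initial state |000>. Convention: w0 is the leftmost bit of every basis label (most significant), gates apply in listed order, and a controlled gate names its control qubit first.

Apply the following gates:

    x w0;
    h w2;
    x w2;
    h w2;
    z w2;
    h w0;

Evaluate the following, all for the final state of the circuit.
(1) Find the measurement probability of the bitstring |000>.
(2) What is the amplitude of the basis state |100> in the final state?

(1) The probability of measuring |000> is 1/2. Key observation: steps 2-5 multiply out to the identity, so the circuit reduces to the remaining gates.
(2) The amplitude on |100> is -sqrt(2)/2.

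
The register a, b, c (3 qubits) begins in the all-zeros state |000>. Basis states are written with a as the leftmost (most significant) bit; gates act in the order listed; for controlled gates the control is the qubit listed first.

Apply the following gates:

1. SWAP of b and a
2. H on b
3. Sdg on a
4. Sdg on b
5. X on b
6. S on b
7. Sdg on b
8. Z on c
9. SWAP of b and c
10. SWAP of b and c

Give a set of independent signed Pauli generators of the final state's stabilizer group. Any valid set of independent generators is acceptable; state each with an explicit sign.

The stabilizer group can be generated by +IYI, +ZII, +IIZ, among other valid generating sets.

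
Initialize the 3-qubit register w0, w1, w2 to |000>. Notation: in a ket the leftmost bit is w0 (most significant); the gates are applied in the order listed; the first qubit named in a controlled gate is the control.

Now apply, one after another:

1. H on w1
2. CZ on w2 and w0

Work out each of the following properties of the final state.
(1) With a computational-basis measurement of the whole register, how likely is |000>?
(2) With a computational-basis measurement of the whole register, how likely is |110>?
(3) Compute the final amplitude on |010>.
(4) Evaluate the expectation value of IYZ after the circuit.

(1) The probability of measuring |000> is 1/2.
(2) The probability of measuring |110> is 0.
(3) |010> carries amplitude sqrt(2)/2 in the final state.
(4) The observable IYZ averages to 0.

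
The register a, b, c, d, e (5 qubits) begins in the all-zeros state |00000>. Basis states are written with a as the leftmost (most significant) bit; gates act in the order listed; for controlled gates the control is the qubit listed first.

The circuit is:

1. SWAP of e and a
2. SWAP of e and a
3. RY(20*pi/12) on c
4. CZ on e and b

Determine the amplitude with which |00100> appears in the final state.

|00100> carries amplitude 1/2 in the final state. Key observation: steps 1-2 multiply out to the identity, so the circuit reduces to the remaining gates.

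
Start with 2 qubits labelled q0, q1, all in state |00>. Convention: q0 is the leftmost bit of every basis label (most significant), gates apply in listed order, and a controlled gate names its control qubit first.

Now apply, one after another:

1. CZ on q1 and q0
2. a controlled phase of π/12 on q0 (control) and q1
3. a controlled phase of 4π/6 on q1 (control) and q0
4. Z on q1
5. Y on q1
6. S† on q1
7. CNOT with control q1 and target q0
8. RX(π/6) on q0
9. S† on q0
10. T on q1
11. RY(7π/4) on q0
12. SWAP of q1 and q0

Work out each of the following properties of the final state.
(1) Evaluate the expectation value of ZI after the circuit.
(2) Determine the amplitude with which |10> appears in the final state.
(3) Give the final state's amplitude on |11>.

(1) The expectation value of ZI is -1.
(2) The final state's coefficient on |10> equals (-sqrt(2*sqrt(2) + 4)/8 + sqrt(4 - 2*sqrt(2))/8 + sqrt(12 - 6*sqrt(2))/8 + sqrt(6*sqrt(2) + 12)/8)*exp(3*I*pi/4).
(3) The final state's coefficient on |11> equals (-sqrt(12 - 6*sqrt(2))/8 + sqrt(4 - 2*sqrt(2))/8 + sqrt(2*sqrt(2) + 4)/8 + sqrt(6*sqrt(2) + 12)/8)*exp(3*I*pi/4).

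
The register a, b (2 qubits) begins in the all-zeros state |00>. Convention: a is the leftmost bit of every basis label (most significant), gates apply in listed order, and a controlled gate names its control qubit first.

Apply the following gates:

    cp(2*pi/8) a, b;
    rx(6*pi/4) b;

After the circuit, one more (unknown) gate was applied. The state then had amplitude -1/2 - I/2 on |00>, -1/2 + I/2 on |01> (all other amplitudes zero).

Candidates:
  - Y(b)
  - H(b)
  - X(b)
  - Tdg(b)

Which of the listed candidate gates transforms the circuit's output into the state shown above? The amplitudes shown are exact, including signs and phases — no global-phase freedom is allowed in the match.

The applied gate was H(b).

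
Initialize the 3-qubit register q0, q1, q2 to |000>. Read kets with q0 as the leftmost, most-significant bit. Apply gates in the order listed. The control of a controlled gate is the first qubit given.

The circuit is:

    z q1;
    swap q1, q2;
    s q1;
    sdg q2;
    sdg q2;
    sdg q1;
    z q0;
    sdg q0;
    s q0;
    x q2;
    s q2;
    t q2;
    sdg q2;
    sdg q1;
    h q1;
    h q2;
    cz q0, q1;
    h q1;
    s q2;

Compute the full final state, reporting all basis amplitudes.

After the circuit, the state carries amplitude sqrt(2)*exp(I*pi/4)/2 on |000>, -sqrt(2)*exp(3*I*pi/4)/2 on |001>, and 0 on every other basis state.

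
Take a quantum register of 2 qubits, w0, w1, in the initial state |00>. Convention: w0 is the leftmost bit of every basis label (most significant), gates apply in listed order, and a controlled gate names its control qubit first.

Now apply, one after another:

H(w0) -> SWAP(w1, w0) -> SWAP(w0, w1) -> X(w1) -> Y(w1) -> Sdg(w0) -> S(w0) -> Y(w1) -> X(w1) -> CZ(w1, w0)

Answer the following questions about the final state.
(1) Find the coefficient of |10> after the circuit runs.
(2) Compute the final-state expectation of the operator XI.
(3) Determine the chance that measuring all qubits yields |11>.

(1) The amplitude on |10> is sqrt(2)/2.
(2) The observable XI averages to 1.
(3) Outcome |11> occurs with probability 0.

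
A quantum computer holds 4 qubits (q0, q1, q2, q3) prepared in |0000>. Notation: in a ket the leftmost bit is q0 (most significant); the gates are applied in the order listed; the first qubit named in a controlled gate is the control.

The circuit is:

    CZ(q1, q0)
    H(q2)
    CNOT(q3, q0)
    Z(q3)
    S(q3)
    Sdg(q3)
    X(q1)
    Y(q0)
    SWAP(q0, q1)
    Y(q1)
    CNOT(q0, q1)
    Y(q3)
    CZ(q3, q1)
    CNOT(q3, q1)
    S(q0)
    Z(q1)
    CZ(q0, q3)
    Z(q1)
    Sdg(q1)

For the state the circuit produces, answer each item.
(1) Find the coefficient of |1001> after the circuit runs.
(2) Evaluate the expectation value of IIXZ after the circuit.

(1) The amplitude on |1001> is -sqrt(2)/2.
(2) The observable IIXZ averages to -1.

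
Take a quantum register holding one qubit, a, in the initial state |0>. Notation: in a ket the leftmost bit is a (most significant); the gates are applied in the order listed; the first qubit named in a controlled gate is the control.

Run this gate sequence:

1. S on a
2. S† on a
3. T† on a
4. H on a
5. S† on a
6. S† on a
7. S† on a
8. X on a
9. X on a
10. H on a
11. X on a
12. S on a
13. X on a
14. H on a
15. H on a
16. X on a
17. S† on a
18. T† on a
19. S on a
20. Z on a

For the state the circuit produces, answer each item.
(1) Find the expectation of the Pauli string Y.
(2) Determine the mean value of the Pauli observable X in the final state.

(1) The expectation value of Y is -sqrt(2)/2.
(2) The expectation value of X is sqrt(2)/2.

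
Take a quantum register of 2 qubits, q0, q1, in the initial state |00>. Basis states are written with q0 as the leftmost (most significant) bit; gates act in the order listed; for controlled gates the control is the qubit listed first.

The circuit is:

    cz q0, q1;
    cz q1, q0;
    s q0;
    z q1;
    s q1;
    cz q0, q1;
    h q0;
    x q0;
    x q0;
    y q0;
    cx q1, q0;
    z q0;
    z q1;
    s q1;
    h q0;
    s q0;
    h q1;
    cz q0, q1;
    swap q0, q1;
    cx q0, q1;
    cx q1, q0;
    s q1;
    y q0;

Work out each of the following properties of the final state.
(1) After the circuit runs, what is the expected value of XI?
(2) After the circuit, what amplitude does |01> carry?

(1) In the final state, XI has expectation 0.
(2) The final state's coefficient on |01> equals 0.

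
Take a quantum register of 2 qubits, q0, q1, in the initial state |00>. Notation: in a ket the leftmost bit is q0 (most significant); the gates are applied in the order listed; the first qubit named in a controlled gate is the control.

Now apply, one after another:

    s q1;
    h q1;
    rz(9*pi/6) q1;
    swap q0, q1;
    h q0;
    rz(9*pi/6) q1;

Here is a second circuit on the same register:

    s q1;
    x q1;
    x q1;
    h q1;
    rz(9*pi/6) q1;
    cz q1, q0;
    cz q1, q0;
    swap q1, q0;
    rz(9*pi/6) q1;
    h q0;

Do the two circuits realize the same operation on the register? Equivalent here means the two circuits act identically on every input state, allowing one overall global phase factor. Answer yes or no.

Yes, they are equivalent — the unitaries differ by at most a global phase.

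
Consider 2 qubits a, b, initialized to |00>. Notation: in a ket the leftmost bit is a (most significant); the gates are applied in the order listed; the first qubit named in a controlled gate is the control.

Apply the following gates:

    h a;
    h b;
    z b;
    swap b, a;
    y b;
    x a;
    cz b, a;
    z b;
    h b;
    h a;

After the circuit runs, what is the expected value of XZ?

The observable XZ averages to 1.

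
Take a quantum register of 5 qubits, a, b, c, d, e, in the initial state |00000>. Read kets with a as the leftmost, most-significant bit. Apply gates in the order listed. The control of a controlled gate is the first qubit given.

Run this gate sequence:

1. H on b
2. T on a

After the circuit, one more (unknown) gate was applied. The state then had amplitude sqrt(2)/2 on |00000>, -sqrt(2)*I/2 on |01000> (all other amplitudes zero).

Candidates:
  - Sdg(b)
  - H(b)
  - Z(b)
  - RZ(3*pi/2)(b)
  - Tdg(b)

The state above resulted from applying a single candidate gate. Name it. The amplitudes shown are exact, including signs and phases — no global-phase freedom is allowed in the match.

It was Sdg(b) that produced the state shown.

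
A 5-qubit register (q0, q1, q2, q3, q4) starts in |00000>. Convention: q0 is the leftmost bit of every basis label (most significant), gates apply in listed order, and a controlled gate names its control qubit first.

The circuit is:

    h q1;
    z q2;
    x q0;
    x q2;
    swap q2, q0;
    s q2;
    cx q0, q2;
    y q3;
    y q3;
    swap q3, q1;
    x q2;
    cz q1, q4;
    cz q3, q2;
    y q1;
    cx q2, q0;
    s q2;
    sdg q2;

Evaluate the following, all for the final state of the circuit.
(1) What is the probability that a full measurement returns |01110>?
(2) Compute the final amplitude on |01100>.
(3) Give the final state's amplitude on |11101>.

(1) The probability of measuring |01110> is 1/2.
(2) |01100> carries amplitude -sqrt(2)/2 in the final state.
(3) The amplitude on |11101> is 0.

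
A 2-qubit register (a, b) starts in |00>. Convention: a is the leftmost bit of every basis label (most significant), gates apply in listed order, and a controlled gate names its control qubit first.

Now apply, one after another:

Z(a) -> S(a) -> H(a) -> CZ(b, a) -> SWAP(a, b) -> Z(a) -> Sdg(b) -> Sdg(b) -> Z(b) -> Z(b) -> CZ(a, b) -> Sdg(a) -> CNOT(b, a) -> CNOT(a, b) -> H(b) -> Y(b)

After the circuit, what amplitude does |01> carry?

The final state's coefficient on |01> equals I/2.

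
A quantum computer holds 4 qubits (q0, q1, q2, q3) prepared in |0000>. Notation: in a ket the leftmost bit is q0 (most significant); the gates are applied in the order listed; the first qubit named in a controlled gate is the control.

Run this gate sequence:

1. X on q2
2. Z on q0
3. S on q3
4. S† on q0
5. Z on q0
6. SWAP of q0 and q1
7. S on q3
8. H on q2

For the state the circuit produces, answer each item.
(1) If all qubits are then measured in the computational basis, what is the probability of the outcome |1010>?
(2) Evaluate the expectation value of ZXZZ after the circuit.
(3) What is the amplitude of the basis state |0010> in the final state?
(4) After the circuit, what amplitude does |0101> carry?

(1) The probability of measuring |1010> is 0.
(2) In the final state, ZXZZ has expectation 0.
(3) The amplitude on |0010> is -sqrt(2)/2.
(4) |0101> carries amplitude 0 in the final state.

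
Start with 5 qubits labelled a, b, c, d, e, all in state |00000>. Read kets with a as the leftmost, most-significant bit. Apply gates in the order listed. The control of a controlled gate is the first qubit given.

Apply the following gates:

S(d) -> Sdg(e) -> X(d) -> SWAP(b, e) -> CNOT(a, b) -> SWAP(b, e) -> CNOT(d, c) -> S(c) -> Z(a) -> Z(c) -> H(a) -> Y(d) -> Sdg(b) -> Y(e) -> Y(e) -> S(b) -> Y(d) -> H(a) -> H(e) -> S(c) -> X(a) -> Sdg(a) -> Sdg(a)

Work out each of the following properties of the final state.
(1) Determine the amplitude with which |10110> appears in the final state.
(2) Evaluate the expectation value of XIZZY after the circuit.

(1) The final state's coefficient on |10110> equals -sqrt(2)/2.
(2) The expectation value of XIZZY is 0.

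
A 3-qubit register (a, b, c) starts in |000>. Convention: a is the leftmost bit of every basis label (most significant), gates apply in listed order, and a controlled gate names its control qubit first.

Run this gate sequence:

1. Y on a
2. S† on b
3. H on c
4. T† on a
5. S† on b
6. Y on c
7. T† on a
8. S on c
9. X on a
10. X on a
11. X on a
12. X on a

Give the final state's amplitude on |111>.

The final state's coefficient on |111> equals 0. Key observation: steps 9-12 multiply out to the identity, so the circuit reduces to the remaining gates.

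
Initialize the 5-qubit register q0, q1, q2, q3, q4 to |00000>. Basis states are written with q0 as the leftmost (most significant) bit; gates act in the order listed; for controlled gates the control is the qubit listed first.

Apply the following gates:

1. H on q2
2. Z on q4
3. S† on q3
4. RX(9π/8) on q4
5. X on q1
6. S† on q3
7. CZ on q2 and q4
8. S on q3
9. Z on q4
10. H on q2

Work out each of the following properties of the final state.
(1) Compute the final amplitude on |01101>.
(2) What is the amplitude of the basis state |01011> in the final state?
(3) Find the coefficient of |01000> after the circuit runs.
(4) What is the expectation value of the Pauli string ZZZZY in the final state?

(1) |01101> carries amplitude I*cos(pi/16) in the final state.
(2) The amplitude on |01011> is 0.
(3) The final state's coefficient on |01000> equals -sin(pi/16).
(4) The expectation value of ZZZZY is 0.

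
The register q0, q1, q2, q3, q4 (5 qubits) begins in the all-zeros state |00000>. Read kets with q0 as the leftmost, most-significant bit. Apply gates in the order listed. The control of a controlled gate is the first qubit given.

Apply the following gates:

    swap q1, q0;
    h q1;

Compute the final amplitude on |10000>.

|10000> carries amplitude 0 in the final state.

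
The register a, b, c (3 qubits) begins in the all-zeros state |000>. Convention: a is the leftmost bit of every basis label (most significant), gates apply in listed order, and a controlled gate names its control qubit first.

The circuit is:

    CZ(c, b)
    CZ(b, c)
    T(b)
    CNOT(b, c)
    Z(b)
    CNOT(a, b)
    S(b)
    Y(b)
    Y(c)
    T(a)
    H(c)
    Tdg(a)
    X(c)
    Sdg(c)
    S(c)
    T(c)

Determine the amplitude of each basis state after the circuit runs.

The final amplitudes are sqrt(2)/2 on |010>, -sqrt(2)*exp(I*pi/4)/2 on |011>, and 0 on every other basis state.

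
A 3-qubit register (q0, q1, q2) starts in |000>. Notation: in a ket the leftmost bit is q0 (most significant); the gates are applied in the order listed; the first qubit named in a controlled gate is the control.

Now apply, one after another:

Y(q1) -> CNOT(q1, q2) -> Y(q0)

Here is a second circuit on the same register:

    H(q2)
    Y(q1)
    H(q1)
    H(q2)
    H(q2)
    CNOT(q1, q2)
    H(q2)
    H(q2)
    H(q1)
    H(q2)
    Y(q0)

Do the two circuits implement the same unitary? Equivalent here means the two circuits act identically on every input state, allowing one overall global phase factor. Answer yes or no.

No: there is an input state on which the two circuits produce genuinely different outputs (not merely differing by a phase).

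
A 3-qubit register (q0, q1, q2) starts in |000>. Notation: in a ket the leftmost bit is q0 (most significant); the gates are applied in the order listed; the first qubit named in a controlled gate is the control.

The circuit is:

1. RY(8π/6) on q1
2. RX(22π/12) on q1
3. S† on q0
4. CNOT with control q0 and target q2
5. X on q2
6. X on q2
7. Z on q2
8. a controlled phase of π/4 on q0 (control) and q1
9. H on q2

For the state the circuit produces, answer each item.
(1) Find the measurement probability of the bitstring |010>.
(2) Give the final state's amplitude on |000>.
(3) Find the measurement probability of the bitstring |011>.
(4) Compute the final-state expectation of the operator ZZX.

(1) A full measurement returns |010> with probability sqrt(3)/16 + 1/4. Key observation: gates 5-6 undo each other exactly, leaving only the rest of the circuit to track.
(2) The amplitude on |000> is (1 - I)*(2 - I + sqrt(3)*I)/8.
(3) The probability of measuring |011> is sqrt(3)/16 + 1/4.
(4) The observable ZZX averages to -sqrt(3)/4.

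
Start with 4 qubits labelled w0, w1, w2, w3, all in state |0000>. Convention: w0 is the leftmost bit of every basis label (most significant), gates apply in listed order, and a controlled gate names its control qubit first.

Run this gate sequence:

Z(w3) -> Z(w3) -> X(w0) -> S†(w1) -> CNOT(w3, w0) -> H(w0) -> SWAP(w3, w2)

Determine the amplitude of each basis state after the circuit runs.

The resulting statevector has amplitude sqrt(2)/2 on |0000>, -sqrt(2)/2 on |1000>, and 0 on every other basis state.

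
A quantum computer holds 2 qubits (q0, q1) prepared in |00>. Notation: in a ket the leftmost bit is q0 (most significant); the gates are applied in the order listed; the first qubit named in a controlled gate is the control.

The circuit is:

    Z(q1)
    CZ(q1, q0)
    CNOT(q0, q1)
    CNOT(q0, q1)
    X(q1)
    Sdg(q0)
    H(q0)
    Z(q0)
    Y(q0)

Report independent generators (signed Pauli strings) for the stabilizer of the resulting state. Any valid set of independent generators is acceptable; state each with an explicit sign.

One valid set of independent stabilizer generators is +XI, -IZ (any independent generating set of the same group is equally correct).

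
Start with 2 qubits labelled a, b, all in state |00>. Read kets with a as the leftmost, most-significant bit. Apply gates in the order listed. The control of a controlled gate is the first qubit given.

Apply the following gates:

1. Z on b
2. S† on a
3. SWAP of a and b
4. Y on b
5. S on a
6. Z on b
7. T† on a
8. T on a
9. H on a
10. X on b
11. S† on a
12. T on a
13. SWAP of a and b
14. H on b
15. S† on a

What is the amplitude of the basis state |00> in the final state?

The amplitude on |00> is -I/2 - exp(I*pi/4)/2.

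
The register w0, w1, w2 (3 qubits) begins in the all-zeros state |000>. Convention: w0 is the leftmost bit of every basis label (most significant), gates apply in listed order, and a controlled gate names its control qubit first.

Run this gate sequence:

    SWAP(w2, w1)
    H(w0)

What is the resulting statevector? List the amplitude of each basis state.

After the circuit, the state carries amplitude sqrt(2)/2 on |000>, sqrt(2)/2 on |100>, and 0 on every other basis state.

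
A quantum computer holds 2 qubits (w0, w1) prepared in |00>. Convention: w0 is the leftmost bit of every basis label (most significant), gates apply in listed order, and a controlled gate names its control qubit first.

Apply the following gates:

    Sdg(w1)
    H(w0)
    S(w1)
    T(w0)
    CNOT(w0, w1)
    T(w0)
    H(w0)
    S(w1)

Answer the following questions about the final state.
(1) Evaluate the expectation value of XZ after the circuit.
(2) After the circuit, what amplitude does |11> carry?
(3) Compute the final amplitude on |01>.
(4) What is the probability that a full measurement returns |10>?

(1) The expectation value of XZ is 1.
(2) The amplitude on |11> is 1/2.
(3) The final state's coefficient on |01> equals -1/2.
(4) A full measurement returns |10> with probability 1/4.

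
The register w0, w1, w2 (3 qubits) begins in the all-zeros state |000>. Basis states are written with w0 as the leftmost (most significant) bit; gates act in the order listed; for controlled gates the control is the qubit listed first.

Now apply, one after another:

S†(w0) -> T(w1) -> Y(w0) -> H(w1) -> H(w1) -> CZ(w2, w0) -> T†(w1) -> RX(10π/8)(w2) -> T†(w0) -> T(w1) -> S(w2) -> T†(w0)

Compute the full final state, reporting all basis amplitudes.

After the circuit, the state carries amplitude -sqrt(2 - sqrt(2))/2 on |100>, sqrt(sqrt(2) + 2)/2 on |101>, and 0 on every other basis state. Key observation: steps 4-5 multiply out to the identity, so the circuit reduces to the remaining gates.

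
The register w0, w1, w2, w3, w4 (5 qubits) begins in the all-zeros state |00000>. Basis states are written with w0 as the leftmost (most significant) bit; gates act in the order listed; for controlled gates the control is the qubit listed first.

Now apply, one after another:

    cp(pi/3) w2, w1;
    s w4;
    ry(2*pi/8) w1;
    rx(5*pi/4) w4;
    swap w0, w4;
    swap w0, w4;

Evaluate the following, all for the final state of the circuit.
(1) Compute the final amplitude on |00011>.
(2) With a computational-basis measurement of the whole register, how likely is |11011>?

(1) |00011> carries amplitude 0 in the final state. Key observation: the block from step 5 through step 6 cancels to the identity and can be dropped.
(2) The probability of measuring |11011> is 0.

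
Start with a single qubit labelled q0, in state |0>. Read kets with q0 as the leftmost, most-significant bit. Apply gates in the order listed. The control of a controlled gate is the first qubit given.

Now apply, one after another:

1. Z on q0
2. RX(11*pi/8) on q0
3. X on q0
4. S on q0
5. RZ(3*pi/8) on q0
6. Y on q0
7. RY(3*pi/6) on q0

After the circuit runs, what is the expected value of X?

The expectation value of X is -sqrt(2 - sqrt(2))/2.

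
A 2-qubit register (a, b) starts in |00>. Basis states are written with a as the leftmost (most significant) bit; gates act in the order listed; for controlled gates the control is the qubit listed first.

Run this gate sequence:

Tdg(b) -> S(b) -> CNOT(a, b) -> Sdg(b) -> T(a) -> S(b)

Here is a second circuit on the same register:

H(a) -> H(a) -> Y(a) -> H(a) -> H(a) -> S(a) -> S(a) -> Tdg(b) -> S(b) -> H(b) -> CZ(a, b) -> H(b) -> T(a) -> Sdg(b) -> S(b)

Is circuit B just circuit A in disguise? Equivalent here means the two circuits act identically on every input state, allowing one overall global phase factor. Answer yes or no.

No — the two circuits implement different unitaries, even allowing a global phase.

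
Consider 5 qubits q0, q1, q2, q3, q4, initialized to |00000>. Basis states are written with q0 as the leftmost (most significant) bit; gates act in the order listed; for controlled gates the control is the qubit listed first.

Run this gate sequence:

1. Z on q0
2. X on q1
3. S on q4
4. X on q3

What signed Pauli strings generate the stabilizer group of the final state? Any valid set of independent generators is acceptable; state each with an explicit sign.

The stabilizer group can be generated by +ZIIII, -IZIII, +IIZII, -IIIZI, +IIIIZ, among other valid generating sets.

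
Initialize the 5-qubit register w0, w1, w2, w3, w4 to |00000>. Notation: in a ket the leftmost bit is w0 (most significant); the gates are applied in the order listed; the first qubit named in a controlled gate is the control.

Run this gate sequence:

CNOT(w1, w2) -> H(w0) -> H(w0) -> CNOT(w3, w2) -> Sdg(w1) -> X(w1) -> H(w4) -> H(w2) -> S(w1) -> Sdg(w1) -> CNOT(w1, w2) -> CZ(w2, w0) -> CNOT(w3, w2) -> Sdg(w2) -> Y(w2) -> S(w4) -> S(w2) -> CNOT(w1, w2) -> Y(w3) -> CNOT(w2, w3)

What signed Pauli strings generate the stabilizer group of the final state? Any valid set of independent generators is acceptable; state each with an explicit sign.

One valid set of independent stabilizer generators is +IIXXI, +IIIIY, +ZIIII, -IZIII, -IIZZI (any independent generating set of the same group is equally correct). Key observation: steps 9-10 multiply out to the identity, so the circuit reduces to the remaining gates.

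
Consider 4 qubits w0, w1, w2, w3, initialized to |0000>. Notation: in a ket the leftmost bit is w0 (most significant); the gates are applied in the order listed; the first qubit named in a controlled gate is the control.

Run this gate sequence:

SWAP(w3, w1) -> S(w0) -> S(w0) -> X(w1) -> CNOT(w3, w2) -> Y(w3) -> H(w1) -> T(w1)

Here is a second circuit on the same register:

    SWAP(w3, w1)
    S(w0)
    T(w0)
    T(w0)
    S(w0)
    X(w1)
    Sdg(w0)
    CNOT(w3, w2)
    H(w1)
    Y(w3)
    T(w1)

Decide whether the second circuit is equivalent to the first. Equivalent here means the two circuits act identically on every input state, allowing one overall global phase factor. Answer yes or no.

Yes, they are equivalent — the unitaries differ by at most a global phase.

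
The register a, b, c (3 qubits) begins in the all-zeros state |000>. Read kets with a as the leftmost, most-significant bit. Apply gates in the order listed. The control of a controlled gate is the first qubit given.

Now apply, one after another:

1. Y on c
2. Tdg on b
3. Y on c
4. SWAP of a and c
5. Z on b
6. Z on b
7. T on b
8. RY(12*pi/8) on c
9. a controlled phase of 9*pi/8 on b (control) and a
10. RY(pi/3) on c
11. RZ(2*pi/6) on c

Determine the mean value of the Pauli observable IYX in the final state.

The expectation value of IYX is 0.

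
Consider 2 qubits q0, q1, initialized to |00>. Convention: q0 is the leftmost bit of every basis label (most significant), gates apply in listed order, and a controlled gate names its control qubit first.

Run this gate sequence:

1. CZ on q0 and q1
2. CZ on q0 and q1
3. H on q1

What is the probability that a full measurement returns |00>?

The probability of measuring |00> is 1/2.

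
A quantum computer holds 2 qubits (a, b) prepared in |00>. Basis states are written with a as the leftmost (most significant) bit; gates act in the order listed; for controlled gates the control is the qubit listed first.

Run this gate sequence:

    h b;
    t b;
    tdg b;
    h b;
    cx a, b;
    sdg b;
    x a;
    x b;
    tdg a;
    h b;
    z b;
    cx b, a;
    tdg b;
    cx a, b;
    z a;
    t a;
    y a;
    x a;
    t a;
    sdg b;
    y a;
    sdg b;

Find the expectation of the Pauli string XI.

The expectation value of XI is sqrt(2)/2. Key observation: gates 1-4 undo each other exactly, leaving only the rest of the circuit to track.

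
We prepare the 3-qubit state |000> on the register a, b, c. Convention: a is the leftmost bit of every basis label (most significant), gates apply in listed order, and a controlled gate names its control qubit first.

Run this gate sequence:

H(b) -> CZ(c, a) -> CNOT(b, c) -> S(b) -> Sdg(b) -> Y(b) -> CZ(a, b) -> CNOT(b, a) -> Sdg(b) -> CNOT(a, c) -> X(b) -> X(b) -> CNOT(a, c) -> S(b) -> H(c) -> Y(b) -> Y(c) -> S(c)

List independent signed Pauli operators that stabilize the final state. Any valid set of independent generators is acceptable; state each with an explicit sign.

The final state is stabilized by the group generated by -XXZ, -IZY, -ZZI; other independent generating sets are equally valid. Key observation: gates 9-14 undo each other exactly, leaving only the rest of the circuit to track.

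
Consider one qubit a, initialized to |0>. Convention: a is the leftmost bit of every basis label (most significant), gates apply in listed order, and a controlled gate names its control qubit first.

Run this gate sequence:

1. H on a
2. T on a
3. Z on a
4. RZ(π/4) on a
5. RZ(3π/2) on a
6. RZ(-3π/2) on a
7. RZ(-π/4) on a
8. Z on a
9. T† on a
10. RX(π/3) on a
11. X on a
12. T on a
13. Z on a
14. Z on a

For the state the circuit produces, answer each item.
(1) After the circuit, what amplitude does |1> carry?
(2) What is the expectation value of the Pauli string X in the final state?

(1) The final state's coefficient on |1> equals (sqrt(6) - sqrt(2)*I)*exp(I*pi/4)/4.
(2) The observable X averages to sqrt(2)/2.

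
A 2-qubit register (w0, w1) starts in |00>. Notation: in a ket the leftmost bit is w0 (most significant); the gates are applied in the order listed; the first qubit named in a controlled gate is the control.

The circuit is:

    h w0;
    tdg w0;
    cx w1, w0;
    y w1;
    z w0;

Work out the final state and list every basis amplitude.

The resulting statevector has amplitude 0 on |00>, sqrt(2)*I/2 on |01>, 0 on |10>, -sqrt(2)*exp(I*pi/4)/2 on |11>.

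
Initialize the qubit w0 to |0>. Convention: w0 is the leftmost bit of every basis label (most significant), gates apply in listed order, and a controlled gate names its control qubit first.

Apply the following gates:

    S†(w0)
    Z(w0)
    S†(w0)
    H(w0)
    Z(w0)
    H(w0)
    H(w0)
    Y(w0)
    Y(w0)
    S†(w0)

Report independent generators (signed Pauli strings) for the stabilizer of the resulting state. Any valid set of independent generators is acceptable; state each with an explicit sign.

The stabilizer group can be generated by +Y, among other valid generating sets.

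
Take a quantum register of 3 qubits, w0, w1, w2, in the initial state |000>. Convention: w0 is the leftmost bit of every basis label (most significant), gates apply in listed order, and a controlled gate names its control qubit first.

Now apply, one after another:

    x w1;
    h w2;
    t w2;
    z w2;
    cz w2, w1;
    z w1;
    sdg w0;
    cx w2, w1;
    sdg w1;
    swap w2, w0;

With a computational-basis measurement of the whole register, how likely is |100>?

A full measurement returns |100> with probability 1/2.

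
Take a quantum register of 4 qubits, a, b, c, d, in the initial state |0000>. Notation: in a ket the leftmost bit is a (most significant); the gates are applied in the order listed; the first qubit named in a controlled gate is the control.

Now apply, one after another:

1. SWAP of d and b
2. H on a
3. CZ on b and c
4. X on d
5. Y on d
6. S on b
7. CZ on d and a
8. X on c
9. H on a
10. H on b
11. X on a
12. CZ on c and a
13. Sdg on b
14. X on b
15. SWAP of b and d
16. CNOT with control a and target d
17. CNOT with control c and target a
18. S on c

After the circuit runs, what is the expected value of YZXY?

The expectation value of YZXY is 0.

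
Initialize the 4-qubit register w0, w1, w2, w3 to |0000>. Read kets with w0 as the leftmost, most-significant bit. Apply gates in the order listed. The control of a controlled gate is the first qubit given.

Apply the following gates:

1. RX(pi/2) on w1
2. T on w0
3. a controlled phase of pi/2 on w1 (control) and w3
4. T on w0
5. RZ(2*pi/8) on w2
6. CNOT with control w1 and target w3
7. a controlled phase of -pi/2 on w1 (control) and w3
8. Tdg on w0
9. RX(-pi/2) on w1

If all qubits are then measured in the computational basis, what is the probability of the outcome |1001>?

The probability of measuring |1001> is 0.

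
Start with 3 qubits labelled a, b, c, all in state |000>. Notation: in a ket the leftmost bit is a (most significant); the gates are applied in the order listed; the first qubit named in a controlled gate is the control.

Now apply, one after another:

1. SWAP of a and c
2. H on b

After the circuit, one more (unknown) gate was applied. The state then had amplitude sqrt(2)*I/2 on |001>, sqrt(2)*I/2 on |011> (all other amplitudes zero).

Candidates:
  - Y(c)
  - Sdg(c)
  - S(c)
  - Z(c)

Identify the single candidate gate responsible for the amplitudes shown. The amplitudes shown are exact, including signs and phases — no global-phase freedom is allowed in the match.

The applied gate was Y(c).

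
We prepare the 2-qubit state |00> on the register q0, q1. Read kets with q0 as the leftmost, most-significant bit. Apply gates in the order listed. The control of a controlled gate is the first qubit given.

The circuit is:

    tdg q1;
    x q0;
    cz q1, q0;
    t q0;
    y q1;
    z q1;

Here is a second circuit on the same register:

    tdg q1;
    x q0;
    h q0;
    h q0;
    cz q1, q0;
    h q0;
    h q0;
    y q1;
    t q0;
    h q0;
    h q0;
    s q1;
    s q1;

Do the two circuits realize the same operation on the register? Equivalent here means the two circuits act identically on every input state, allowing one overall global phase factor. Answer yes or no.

Yes: on every input state the two circuits agree up to one overall phase factor.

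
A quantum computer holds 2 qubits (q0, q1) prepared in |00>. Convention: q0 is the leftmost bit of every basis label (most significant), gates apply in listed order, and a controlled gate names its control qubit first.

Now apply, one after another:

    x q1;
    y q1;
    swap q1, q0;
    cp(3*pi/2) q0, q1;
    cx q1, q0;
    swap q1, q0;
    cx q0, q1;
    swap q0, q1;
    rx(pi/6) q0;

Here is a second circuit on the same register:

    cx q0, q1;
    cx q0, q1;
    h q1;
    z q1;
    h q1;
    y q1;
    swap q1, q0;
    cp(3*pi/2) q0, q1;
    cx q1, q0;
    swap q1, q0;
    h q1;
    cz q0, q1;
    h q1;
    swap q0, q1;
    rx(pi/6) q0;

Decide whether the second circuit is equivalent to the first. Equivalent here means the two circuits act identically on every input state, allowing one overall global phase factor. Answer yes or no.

Yes — the two circuits implement the same unitary up to a global phase.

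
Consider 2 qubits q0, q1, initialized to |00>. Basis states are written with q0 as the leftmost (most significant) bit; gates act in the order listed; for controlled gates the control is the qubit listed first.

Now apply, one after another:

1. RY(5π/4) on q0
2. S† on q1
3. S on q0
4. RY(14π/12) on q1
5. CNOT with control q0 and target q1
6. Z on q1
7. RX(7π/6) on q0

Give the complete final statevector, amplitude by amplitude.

After the circuit, the state carries amplitude -sqrt(2 - sqrt(2))/4 + sqrt(6 - 3*sqrt(2))/8 + sqrt(3*sqrt(2) + 6)/8 + sqrt(sqrt(2) + 2)/4 on |00>, -sqrt(2 - sqrt(2))/8 + sqrt(sqrt(2) + 2)/8 on |01>, -I*sqrt(sqrt(2) + 2)/8 - I*sqrt(2 - sqrt(2))/8 on |10>, I*(-sqrt(sqrt(2) + 2)/4 - sqrt(2 - sqrt(2))/4 - sqrt(6 - 3*sqrt(2))/8 + sqrt(3*sqrt(2) + 6)/8) on |11>.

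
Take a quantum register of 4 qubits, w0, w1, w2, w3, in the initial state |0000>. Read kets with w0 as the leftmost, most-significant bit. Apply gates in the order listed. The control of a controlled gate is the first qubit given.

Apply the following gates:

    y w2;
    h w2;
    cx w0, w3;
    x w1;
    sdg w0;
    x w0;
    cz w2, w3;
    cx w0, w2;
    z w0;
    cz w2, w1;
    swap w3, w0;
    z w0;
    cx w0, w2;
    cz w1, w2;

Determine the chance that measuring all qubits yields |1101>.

A full measurement returns |1101> with probability 0.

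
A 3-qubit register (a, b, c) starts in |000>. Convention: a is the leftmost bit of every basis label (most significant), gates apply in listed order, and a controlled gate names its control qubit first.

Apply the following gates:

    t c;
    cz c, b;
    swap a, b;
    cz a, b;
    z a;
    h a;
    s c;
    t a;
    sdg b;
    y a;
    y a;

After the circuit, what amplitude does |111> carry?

|111> carries amplitude 0 in the final state.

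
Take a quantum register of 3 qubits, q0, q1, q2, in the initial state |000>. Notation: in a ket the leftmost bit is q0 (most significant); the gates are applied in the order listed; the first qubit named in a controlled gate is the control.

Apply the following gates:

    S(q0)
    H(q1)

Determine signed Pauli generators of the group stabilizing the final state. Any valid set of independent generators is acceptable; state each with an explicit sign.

The final state is stabilized by the group generated by +IXI, +ZII, +IIZ; other independent generating sets are equally valid.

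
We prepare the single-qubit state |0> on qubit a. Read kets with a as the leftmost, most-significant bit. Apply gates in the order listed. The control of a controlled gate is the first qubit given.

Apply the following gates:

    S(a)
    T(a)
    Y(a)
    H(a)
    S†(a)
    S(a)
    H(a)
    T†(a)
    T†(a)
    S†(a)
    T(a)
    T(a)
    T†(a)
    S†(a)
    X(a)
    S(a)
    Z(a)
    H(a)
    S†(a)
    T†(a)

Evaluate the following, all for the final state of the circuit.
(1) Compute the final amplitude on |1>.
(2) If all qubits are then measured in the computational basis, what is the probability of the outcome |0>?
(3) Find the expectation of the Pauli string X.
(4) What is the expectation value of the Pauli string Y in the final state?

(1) The amplitude on |1> is sqrt(2)*I/2.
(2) Outcome |0> occurs with probability 1/2.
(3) The expectation value of X is -sqrt(2)/2.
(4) In the final state, Y has expectation -sqrt(2)/2.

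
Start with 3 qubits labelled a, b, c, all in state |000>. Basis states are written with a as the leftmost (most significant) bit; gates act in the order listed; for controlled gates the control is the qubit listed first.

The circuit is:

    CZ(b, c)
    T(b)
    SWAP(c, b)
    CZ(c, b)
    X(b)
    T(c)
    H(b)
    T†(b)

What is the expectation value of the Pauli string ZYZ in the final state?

In the final state, ZYZ has expectation sqrt(2)/2.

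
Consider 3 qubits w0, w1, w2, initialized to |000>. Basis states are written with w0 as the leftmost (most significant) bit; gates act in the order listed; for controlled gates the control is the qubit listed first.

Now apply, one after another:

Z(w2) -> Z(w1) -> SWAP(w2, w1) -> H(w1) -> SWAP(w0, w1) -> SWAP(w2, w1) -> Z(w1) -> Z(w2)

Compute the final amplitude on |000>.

|000> carries amplitude sqrt(2)/2 in the final state.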